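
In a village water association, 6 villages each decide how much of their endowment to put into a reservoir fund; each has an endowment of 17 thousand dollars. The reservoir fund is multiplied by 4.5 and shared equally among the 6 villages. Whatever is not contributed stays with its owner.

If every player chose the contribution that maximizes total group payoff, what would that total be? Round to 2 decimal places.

459.00 thousand dollars

Each contributed unit returns 4.500 to the group as a whole (0.7500 to each of 6 players), which exceeds 1, so the social optimum is full contribution: group total = 4.500 × 102 = 459.00.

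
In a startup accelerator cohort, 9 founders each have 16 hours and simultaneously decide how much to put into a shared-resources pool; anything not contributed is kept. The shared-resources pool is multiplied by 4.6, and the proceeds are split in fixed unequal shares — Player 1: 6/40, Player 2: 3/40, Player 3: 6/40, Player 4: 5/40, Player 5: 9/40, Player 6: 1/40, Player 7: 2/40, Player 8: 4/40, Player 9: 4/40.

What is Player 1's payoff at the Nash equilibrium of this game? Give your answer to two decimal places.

Each unit j contributes comes back to j as 4.6 × (j's share), so j prefers to contribute only if that share exceeds 1/4.6 = 0.2174; otherwise keeping the unit dominates.
Player 5 alone (share 9/40) is above the threshold, contributing 16; the remaining 8 contribute 0. Total contributed: 16.
Player 1 keeps 16 and receives 4.6 × 16 × 6/40 = 11.04 from the shared-resources pool, for a payoff of 27.04.

27.04 hours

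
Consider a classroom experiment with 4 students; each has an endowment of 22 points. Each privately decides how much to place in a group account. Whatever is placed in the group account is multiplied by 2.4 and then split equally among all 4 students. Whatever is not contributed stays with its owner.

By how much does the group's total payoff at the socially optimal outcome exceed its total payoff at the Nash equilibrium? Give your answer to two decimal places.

Each contributed unit returns 2.4/4 = 0.6000 to its contributor — below 1 — so contributing 0 is dominant for every player. At the Nash equilibrium everyone keeps their 22, and the group total is 4 × 22 = 88.
Each contributed unit returns 2.400 to the group as a whole (0.6000 to each of 4 players), which exceeds 1, so the social optimum is full contribution: group total = 2.400 × 88 = 211.20.
Efficiency loss = 211.20 − 88 = 123.20.

123.20 points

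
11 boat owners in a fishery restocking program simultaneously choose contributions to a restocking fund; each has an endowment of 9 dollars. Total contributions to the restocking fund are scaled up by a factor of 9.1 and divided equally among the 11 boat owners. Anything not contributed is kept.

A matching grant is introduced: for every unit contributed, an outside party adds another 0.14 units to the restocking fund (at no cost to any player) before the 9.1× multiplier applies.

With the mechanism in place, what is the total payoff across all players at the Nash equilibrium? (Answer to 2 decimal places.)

99.00 dollars

The effective private return is 9.1 × 1.14 / 11 = 0.9431, which is still under 1, so the mechanism doesn't change anyone's dominant strategy: zero contribution.
Everyone keeps their endowment and the group total is 11 × 9 = 99.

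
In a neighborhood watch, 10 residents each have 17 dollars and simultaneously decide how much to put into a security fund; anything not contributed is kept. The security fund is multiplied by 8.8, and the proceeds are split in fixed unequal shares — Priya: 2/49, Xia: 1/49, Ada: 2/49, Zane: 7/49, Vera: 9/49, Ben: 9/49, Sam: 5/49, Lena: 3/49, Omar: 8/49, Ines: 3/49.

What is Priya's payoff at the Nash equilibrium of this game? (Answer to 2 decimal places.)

41.42 dollars

Each unit j contributes comes back to j as 8.8 × (j's share), so j prefers to contribute only if that share exceeds 1/8.8 = 0.1136; otherwise keeping the unit dominates.
Zane, Vera, Ben and Omar clear that bar, contributing 17 each; the remaining 6 contribute 0. Total contributed: 68.
Priya keeps 17 and receives 8.8 × 68 × 2/49 = 24.42 from the security fund, for a payoff of 41.42.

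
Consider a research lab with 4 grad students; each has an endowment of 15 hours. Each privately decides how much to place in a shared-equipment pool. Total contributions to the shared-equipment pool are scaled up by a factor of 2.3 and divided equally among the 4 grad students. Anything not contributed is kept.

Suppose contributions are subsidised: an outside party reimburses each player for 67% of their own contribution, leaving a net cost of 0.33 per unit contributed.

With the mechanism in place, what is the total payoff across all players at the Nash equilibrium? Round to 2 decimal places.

178.20 hours

Under the mechanism each unit contributed yields (2.3/4) / 0.33 = 1.7424 back to its contributor per unit of net cost, which exceeds 1, making full contribution the dominant choice for everyone.
So the Nash equilibrium is full contribution by all 4; the group earns 4 × (15 × 0.67 + 2.3 × 15) = 178.20.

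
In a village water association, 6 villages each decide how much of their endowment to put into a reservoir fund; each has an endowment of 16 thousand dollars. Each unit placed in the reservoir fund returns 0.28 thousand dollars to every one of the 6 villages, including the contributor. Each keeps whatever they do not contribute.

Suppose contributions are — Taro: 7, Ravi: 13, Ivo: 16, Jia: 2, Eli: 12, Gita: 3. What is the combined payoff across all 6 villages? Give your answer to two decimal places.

Total contributed: 7 + 13 + 16 + 2 + 12 + 3 = 53; total kept: 6 × 16 − 53 = 43.
The reservoir fund pays out 0.28 × 6 × 53 = 89.04 in aggregate.
Group total = 43 + 89.04 = 132.04.

132.04 thousand dollars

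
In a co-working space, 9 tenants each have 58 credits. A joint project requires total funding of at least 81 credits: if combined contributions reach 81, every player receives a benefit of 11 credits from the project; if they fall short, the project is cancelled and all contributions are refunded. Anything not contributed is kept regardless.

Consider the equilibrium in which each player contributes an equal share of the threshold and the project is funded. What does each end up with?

Equal share of the threshold: 81/9 = 9.
At this profile no one gains by cutting their contribution: any cut drops the total below 81, the project is cancelled, contributions are refunded, and the deviator ends with 58, which is less than 58 − 9 + 11 = 60. Contributing more than 9 just wastes the excess. So contributing exactly 9 is a best response.
Each player's payoff: 58 − 9 + 11 = 60.

60 credits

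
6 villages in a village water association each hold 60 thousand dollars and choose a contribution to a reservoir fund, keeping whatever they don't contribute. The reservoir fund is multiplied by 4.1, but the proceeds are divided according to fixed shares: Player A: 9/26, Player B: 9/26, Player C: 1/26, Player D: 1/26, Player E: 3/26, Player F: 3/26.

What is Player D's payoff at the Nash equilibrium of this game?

Player j's private return per contributed unit is 4.1 × (j's share). Contributing is weakly dominant for j when that share is at least 1/4.1 = 0.2439, and contributing 0 is dominant otherwise.
Player A and Player B are above the threshold, contributing 60 each; the remaining 4 contribute 0. Total contributed: 120.
Player D keeps 60 and receives 4.1 × 120 × 1/26 = 18.92 from the reservoir fund, for a payoff of 78.92.

78.92 thousand dollars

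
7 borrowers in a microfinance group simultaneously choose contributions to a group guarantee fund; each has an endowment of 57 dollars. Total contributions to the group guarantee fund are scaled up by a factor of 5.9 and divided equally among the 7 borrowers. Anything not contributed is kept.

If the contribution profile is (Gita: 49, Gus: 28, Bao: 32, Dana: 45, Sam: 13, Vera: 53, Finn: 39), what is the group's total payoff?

Total contributed: 49 + 28 + 32 + 45 + 13 + 53 + 39 = 259; total kept: 7 × 57 − 259 = 140.
The group guarantee fund pays out 5.9 × 259 = 1528.10 in aggregate.
Group total = 140 + 1528.10 = 1668.10.

1668.10 dollars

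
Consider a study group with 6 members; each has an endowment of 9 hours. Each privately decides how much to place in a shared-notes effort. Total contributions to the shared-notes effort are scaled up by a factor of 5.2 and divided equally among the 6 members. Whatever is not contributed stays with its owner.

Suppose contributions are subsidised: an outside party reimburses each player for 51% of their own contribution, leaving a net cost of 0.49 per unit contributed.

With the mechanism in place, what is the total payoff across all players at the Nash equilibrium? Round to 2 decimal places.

308.34 hours

Under the mechanism each unit contributed yields (5.2/6) / 0.49 = 1.7687 back to its contributor per unit of net cost, which exceeds 1, making full contribution the dominant choice for everyone.
So the Nash equilibrium is full contribution by all 6; the group earns 6 × (9 × 0.51 + 5.2 × 9) = 308.34.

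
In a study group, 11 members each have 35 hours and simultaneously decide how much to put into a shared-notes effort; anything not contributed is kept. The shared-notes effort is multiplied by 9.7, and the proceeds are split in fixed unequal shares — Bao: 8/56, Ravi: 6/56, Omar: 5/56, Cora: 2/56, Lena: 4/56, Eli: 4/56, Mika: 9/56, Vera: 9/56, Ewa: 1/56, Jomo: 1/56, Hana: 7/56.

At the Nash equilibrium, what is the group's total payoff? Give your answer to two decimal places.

For player j, contributing a unit is worthwhile iff 9.7 × (j's share) ≥ 1, i.e. iff j's share is at least 0.1031.
The shares above 0.1031 belong to Bao, Ravi, Mika, Vera and Hana, contributing 35 each; the remaining 6 contribute 0. Total contributed: 175.
The shared-notes effort pays out 9.7 × 175 = 1697.50 in total (split across the unequal shares, but the aggregate is all that matters for the group sum).
The 6 free-riders keep 35 each, adding 210. Group total = 210 + 1697.50 = 1907.50.

1907.50 hours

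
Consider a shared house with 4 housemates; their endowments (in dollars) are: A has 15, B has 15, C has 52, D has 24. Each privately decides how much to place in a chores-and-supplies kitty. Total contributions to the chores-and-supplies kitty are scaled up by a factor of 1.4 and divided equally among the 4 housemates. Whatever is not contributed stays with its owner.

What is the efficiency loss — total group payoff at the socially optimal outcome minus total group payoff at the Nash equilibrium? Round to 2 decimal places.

42.40 dollars

The private return per contributed unit is 1.4/4 = 0.3500 < 1 for every player regardless of endowment, so the Nash equilibrium is zero contribution and the group total is Σ E_j = 15 + 15 + 52 + 24 = 106.
Each contributed unit returns 1.400 to the group, so the social optimum is full contribution by everyone: group total = 1.400 × 106 = 148.40.
Efficiency loss = (1.400 − 1) × 106 = 42.40.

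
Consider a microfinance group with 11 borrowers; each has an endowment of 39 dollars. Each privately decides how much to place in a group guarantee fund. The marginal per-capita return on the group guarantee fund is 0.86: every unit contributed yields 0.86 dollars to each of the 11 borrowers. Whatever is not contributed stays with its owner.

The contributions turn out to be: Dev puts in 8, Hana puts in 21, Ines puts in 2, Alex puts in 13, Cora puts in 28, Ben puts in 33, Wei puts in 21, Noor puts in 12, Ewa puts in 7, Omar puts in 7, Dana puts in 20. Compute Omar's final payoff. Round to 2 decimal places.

179.92 dollars

Total contributed: 8 + 21 + 2 + 13 + 28 + 33 + 21 + 12 + 7 + 7 + 20 = 172.
Each receives 0.86 × 172 = 147.92 from the group guarantee fund.
Omar keeps 39 − 7 = 32, so Omar's payoff is 32 + 147.92 = 179.92.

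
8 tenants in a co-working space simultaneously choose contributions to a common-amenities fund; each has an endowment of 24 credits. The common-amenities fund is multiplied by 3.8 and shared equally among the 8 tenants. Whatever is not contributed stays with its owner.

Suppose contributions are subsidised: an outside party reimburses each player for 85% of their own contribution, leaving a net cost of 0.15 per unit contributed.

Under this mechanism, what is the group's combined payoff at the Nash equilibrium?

With the mechanism, a contributed unit returns (3.8/8) / 0.15 = 3.1667 per unit of net cost to the contributor — now above 1 — so contributing fully is weakly dominant for every player.
So the Nash equilibrium is full contribution by all 8; the group earns 8 × (24 × 0.85 + 3.8 × 24) = 892.80.

892.80 credits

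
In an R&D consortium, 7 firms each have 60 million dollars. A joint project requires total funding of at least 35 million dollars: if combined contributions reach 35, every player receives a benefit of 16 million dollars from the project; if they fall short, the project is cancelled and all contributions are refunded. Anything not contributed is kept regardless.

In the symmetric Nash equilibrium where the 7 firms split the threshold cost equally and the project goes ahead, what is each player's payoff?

Equal share of the threshold: 35/7 = 5.
At this profile no one gains by cutting their contribution: any cut drops the total below 35, the project is cancelled, contributions are refunded, and the deviator ends with 60, which is less than 60 − 5 + 16 = 71. Contributing more than 5 just wastes the excess. So contributing exactly 5 is a best response.
Each player's payoff: 60 − 5 + 16 = 71.

71 million dollars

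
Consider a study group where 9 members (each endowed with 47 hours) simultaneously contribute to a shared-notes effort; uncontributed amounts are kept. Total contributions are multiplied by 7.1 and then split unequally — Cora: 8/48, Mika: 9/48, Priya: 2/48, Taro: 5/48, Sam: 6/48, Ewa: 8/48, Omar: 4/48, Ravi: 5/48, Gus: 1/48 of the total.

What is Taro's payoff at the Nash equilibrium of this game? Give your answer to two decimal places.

For player j, contributing a unit is worthwhile iff 7.1 × (j's share) ≥ 1, i.e. iff j's share is at least 0.1408.
Cora, Mika and Ewa clear that bar, contributing 47 each; the remaining 6 contribute 0. Total contributed: 141.
Taro keeps 47 and receives 7.1 × 141 × 5/48 = 104.28 from the shared-notes effort, for a payoff of 151.28.

151.28 hours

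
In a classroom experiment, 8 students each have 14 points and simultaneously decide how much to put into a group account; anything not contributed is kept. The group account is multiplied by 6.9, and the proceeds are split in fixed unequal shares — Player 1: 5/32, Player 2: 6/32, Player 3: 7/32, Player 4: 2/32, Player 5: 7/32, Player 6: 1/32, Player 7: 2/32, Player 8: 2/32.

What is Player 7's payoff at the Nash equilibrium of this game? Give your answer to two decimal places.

Player j's private return per contributed unit is 6.9 × (j's share). Contributing is weakly dominant for j when that share is at least 1/6.9 = 0.1449, and contributing 0 is dominant otherwise.
Player 1, Player 2, Player 3 and Player 5 clear that bar, contributing 14 each; the remaining 4 contribute 0. Total contributed: 56.
Player 7 keeps 14 and receives 6.9 × 56 × 2/32 = 24.15 from the group account, for a payoff of 38.15.

38.15 points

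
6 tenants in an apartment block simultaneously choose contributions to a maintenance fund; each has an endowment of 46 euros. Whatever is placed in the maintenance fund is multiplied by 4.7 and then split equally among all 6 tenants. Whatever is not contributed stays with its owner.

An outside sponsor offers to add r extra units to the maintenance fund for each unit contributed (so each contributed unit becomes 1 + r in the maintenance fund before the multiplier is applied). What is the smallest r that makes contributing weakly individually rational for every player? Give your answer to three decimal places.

0.277

With matching at rate r, one contributed unit becomes (1 + r) in the maintenance fund and returns 4.7 × (1 + r) / 6 to the contributor.
Setting this equal to 1: 1 + r = 6/4.7 = 1.2766.
So the minimum matching rate is r = 1.2766 − 1 = 0.277.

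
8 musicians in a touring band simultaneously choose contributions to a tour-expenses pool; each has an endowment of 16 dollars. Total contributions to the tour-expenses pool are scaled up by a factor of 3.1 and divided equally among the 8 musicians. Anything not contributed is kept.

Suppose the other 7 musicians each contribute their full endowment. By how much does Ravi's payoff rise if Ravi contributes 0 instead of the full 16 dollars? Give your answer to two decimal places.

9.80 dollars

Switching from a contribution of 16 to 0 lets Ravi keep an extra 16 dollars, but lowers the tour-expenses pool by 16, which costs Ravi their own share of that drop: 3.1/8 × 16 = 6.20.
Net gain = 16 − 6.20 = 9.80. The private return per contributed unit (0.3875) is below 1, so free-riding is indeed the best response regardless of what the others do.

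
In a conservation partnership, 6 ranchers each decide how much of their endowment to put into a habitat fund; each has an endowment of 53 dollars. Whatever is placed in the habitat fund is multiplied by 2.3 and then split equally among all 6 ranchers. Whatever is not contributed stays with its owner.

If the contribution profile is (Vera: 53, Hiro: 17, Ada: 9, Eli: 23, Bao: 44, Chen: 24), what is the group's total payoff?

539.00 dollars

Total contributed: 53 + 17 + 9 + 23 + 44 + 24 = 170; total kept: 6 × 53 − 170 = 148.
The habitat fund pays out 2.3 × 170 = 391.00 in aggregate.
Group total = 148 + 391.00 = 539.00.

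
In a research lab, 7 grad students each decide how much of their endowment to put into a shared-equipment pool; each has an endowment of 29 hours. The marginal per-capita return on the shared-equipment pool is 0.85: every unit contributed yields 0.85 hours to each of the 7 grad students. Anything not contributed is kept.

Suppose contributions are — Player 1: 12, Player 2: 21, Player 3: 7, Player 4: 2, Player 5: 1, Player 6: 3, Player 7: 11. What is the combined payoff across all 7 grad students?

485.15 hours

Total contributed: 12 + 21 + 7 + 2 + 1 + 3 + 11 = 57; total kept: 7 × 29 − 57 = 146.
The shared-equipment pool pays out 0.85 × 7 × 57 = 339.15 in aggregate.
Group total = 146 + 339.15 = 485.15.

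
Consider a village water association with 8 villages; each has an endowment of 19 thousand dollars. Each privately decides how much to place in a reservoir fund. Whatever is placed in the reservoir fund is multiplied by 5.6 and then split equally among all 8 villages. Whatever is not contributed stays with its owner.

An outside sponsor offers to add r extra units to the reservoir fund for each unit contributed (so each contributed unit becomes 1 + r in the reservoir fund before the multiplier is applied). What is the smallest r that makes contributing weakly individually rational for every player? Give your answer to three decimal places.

0.429

With matching at rate r, one contributed unit becomes (1 + r) in the reservoir fund and returns 5.6 × (1 + r) / 8 to the contributor.
Setting this equal to 1: 1 + r = 8/5.6 = 1.4286.
So the minimum matching rate is r = 1.4286 − 1 = 0.429.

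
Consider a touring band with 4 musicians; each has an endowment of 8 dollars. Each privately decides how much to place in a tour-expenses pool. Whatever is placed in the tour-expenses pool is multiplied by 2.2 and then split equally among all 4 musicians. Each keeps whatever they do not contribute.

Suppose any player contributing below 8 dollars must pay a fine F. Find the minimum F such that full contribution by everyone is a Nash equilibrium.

3.60 dollars

Given the others contribute fully, the best deviation is to contribute 0 (any partial contribution still incurs the fine and gives up units whose private return 0.5500 is below 1).
Deviating from 8 to 0 saves 8 dollars but forfeits the deviator's share of the drop in the tour-expenses pool: 2.2/4 × 8 = 4.40.
So the deviation gain is 8 − 4.40 = 3.60, and the fine must be at least 3.60 dollars to wipe it out.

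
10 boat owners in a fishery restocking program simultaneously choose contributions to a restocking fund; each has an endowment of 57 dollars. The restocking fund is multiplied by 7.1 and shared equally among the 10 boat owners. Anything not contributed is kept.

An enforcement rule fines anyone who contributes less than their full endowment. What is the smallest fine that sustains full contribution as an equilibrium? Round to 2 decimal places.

16.53 dollars

Given the others contribute fully, the best deviation is to contribute 0 (any partial contribution still incurs the fine and gives up units whose private return 0.7100 is below 1).
Deviating from 57 to 0 saves 57 dollars but forfeits the deviator's share of the drop in the restocking fund: 7.1/10 × 57 = 40.47.
So the deviation gain is 57 − 40.47 = 16.53, and the fine must be at least 16.53 dollars to wipe it out.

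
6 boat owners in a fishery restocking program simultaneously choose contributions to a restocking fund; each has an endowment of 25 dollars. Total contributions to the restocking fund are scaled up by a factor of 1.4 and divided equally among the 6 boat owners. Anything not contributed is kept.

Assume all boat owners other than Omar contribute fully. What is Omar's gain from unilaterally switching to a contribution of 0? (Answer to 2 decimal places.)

Switching from a contribution of 25 to 0 lets Omar keep an extra 25 dollars, but lowers the restocking fund by 25, which costs Omar their own share of that drop: 1.4/6 × 25 = 5.83.
Net gain = 25 − 5.83 = 19.17. The private return per contributed unit (0.2333) is below 1, so free-riding is indeed the best response regardless of what the others do.

19.17 dollars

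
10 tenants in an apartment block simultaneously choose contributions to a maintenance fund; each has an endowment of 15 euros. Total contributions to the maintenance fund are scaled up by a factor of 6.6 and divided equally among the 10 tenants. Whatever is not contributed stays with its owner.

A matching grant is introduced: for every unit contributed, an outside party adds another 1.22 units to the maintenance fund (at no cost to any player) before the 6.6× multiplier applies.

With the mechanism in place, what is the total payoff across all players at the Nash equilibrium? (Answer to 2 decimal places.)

With the mechanism, a contributed unit returns 6.6 × 2.22 / 10 = 1.4652 per unit of net cost to the contributor — now above 1 — so contributing fully is weakly dominant for every player.
At the Nash equilibrium everyone contributes 15. Group total payoff = 6.6 × 2.22 × 150 = 2197.80.

2197.80 euros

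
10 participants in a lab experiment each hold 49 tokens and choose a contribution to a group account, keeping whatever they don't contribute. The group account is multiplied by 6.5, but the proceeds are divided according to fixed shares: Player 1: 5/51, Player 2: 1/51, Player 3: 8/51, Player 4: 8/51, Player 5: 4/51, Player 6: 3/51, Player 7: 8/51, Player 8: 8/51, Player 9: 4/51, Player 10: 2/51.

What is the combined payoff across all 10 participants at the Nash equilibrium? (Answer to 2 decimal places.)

Player j's private return per contributed unit is 6.5 × (j's share). Contributing is weakly dominant for j when that share is at least 1/6.5 = 0.1538, and contributing 0 is dominant otherwise.
Player 3, Player 4, Player 7 and Player 8 are above the threshold, contributing 49 each; the remaining 6 contribute 0. Total contributed: 196.
The group account pays out 6.5 × 196 = 1274.00 in total (split across the unequal shares, but the aggregate is all that matters for the group sum).
The 6 free-riders keep 49 each, adding 294. Group total = 294 + 1274.00 = 1568.00.

1568.00 tokens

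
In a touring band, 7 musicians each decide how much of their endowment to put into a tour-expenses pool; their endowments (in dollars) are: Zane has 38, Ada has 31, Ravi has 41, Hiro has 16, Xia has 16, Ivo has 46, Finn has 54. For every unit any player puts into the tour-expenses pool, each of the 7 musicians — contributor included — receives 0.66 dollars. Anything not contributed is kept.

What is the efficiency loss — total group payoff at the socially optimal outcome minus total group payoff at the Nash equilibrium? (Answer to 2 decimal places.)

876.04 dollars

The private return per contributed unit is 0.66 < 1 for everyone, so the Nash equilibrium is zero contribution and the group total is Σ E_j = 38 + 31 + 41 + 16 + 16 + 46 + 54 = 242.
Each contributed unit returns 4.620 to the group, so the social optimum is full contribution by everyone: group total = 4.620 × 242 = 1118.04.
Efficiency loss = (4.620 − 1) × 242 = 876.04.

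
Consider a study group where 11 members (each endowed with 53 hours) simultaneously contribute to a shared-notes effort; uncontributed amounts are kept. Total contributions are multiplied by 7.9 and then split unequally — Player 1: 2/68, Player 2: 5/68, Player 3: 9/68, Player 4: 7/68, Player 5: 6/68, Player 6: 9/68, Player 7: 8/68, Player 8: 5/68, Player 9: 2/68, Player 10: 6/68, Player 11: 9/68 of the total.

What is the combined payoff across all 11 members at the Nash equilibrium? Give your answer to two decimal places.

1680.10 hours

Each unit j contributes comes back to j as 7.9 × (j's share), so j prefers to contribute only if that share exceeds 1/7.9 = 0.1266; otherwise keeping the unit dominates.
Player 3, Player 6 and Player 11 clear that bar, contributing 53 each; the remaining 8 contribute 0. Total contributed: 159.
The shared-notes effort pays out 7.9 × 159 = 1256.10 in total (split across the unequal shares, but the aggregate is all that matters for the group sum).
The 8 free-riders keep 53 each, adding 424. Group total = 424 + 1256.10 = 1680.10.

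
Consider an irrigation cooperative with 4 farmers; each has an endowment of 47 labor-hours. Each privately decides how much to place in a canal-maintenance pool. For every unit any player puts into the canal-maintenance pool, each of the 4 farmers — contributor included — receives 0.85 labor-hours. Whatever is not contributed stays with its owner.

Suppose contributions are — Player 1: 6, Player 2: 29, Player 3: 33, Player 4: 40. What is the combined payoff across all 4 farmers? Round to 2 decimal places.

Total contributed: 6 + 29 + 33 + 40 = 108; total kept: 4 × 47 − 108 = 80.
The canal-maintenance pool pays out 0.85 × 4 × 108 = 367.20 in aggregate.
Group total = 80 + 367.20 = 447.20.

447.20 labor-hours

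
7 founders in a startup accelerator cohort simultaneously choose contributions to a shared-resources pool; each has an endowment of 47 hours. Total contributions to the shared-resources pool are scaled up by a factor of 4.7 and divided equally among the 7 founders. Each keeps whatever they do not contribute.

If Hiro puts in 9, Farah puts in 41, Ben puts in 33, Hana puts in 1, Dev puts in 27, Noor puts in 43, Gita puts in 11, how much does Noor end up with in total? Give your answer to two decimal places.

Total contributed: 9 + 41 + 33 + 1 + 27 + 43 + 11 = 165.
Each receives 4.7 × 165 / 7 = 110.79 from the shared-resources pool.
Noor keeps 47 − 43 = 4, so Noor's payoff is 4 + 110.79 = 114.79.

114.79 hours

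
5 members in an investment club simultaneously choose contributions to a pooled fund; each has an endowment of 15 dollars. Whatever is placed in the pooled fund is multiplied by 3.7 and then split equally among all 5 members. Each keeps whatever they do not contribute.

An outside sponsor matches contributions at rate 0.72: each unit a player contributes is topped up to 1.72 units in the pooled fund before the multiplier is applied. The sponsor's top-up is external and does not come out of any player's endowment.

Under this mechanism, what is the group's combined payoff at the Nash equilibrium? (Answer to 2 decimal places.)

477.30 dollars

The effective private return per unit is now 3.7 × 1.72 / 5 = 1.2728 > 1, so every player's dominant strategy flips to full contribution.
At the Nash equilibrium everyone contributes 15. Group total payoff = 3.7 × 1.72 × 75 = 477.30.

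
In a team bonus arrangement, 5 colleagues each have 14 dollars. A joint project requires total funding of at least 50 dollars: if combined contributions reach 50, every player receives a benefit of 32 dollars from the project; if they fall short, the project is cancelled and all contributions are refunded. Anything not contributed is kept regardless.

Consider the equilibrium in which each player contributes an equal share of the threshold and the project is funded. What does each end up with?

Equal share of the threshold: 50/5 = 10.
At this profile no one gains by cutting their contribution: any cut drops the total below 50, the project is cancelled, contributions are refunded, and the deviator ends with 14, which is less than 14 − 10 + 32 = 36. Contributing more than 10 just wastes the excess. So contributing exactly 10 is a best response.
Each player's payoff: 14 − 10 + 32 = 36.

36 dollars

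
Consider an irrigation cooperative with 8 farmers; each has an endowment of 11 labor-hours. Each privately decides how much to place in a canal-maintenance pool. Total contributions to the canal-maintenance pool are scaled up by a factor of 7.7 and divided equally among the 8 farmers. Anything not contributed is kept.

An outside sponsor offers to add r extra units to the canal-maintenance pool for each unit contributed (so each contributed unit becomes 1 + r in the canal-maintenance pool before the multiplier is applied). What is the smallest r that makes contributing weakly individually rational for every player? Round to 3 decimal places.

0.039

With matching at rate r, one contributed unit becomes (1 + r) in the canal-maintenance pool and returns 7.7 × (1 + r) / 8 to the contributor.
Setting this equal to 1: 1 + r = 8/7.7 = 1.0390.
So the minimum matching rate is r = 1.0390 − 1 = 0.039.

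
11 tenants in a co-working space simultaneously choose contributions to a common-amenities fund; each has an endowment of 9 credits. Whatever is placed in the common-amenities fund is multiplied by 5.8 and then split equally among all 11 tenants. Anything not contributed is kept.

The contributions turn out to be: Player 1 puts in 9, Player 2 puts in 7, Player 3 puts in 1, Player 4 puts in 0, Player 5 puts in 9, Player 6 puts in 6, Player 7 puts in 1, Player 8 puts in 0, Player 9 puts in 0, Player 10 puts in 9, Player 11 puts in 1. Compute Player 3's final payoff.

Total contributed: 9 + 7 + 1 + 0 + 9 + 6 + 1 + 0 + 0 + 9 + 1 = 43.
Each receives 5.8 × 43 / 11 = 22.67 from the common-amenities fund.
Player 3 keeps 9 − 1 = 8, so Player 3's payoff is 8 + 22.67 = 30.67.

30.67 credits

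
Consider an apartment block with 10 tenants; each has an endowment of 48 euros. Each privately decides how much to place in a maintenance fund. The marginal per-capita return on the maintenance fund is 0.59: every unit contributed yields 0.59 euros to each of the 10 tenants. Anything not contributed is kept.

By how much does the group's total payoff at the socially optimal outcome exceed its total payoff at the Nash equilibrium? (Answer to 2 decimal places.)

The private return per contributed unit is 0.59 < 1, so contributing 0 is dominant for every player. At the Nash equilibrium everyone keeps their 48, and the group total is 10 × 48 = 480.
Each contributed unit returns 5.900 to the group as a whole (0.59 to each of 10 players), which exceeds 1, so the social optimum is full contribution: group total = 5.900 × 480 = 2832.00.
Efficiency loss = 2832.00 − 480 = 2352.00.

2352.00 euros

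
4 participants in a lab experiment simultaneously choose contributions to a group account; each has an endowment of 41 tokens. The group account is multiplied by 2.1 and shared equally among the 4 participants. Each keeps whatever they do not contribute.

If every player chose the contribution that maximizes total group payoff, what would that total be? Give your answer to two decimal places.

344.40 tokens

Each contributed unit returns 2.100 to the group as a whole (0.5250 to each of 4 players), which exceeds 1, so the social optimum is full contribution: group total = 2.100 × 164 = 344.40.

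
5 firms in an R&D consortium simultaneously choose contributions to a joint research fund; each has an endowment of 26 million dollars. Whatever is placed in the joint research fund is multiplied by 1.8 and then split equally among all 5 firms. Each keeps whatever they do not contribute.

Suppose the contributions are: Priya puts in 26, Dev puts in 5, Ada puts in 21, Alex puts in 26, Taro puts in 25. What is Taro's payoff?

Total contributed: 26 + 5 + 21 + 26 + 25 = 103.
Each receives 1.8 × 103 / 5 = 37.08 from the joint research fund.
Taro keeps 26 − 25 = 1, so Taro's payoff is 1 + 37.08 = 38.08.

38.08 million dollars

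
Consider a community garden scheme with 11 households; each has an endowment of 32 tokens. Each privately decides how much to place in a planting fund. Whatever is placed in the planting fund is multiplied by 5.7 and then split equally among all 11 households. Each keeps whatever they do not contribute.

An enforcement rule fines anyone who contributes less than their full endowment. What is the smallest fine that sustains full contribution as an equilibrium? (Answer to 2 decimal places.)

15.42 tokens

Given the others contribute fully, the best deviation is to contribute 0 (any partial contribution still incurs the fine and gives up units whose private return 0.5182 is below 1).
Deviating from 32 to 0 saves 32 tokens but forfeits the deviator's share of the drop in the planting fund: 5.7/11 × 32 = 16.58.
So the deviation gain is 32 − 16.58 = 15.42, and the fine must be at least 15.42 tokens to wipe it out.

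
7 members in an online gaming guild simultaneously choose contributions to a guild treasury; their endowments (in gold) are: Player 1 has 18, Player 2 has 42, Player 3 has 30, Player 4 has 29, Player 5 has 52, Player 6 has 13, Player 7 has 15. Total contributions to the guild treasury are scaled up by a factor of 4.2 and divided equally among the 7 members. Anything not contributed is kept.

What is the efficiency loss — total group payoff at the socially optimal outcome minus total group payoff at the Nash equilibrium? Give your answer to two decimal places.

The private return per contributed unit is 4.2/7 = 0.6000 < 1 for every player regardless of endowment, so the Nash equilibrium is zero contribution and the group total is Σ E_j = 18 + 42 + 30 + 29 + 52 + 13 + 15 = 199.
Each contributed unit returns 4.200 to the group, so the social optimum is full contribution by everyone: group total = 4.200 × 199 = 835.80.
Efficiency loss = (4.200 − 1) × 199 = 636.80.

636.80 gold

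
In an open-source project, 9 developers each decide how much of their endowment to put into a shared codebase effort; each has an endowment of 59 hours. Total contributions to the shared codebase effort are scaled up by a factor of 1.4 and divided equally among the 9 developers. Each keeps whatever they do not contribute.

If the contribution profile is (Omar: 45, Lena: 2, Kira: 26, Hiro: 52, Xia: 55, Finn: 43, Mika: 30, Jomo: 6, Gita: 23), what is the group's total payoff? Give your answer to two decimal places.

643.80 hours

Total contributed: 45 + 2 + 26 + 52 + 55 + 43 + 30 + 6 + 23 = 282; total kept: 9 × 59 − 282 = 249.
The shared codebase effort pays out 1.4 × 282 = 394.80 in aggregate.
Group total = 249 + 394.80 = 643.80.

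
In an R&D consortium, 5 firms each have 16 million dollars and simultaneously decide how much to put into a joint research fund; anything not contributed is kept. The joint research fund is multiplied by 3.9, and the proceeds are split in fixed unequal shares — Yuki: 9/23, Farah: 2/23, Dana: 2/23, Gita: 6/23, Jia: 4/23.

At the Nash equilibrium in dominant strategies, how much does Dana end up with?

Player j's private return per contributed unit is 3.9 × (j's share). Contributing is weakly dominant for j when that share is at least 1/3.9 = 0.2564, and contributing 0 is dominant otherwise.
Yuki and Gita clear that bar, contributing 16 each; the remaining 3 contribute 0. Total contributed: 32.
Dana keeps 16 and receives 3.9 × 32 × 2/23 = 10.85 from the joint research fund, for a payoff of 26.85.

26.85 million dollars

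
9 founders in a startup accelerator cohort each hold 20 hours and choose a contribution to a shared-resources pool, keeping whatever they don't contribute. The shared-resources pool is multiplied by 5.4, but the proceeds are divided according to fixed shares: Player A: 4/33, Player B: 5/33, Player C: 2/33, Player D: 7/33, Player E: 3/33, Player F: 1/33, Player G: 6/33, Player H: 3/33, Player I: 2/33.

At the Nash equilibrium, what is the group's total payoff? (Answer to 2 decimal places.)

268.00 hours

Each unit j contributes comes back to j as 5.4 × (j's share), so j prefers to contribute only if that share exceeds 1/5.4 = 0.1852; otherwise keeping the unit dominates.
The only share above 0.1852 is Player D's 7/33, contributing 20; the remaining 8 contribute 0. Total contributed: 20.
The shared-resources pool pays out 5.4 × 20 = 108.00 in total (split across the unequal shares, but the aggregate is all that matters for the group sum).
The 8 free-riders keep 20 each, adding 160. Group total = 160 + 108.00 = 268.00.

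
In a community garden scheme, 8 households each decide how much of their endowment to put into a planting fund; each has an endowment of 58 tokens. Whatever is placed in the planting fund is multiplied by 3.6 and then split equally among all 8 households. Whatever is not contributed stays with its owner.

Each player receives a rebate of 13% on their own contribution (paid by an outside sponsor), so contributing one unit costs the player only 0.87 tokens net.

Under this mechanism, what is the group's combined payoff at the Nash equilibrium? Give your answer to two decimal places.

464.00 tokens

Even with the mechanism, each unit contributed returns only (3.6/8) / 0.87 = 0.5172 per unit of net cost, so contributing nothing is still dominant.
Everyone keeps their endowment and the group total is 8 × 58 = 464.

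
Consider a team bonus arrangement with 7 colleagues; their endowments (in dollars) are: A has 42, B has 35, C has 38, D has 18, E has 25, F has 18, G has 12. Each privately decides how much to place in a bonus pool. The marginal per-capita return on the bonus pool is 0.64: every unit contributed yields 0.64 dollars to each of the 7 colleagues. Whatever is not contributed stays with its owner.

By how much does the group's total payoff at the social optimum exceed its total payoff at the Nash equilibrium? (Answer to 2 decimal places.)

The private return per contributed unit is 0.64 < 1 for everyone, so the Nash equilibrium is zero contribution and the group total is Σ E_j = 42 + 35 + 38 + 18 + 25 + 18 + 12 = 188.
Each contributed unit returns 4.480 to the group, so the social optimum is full contribution by everyone: group total = 4.480 × 188 = 842.24.
Efficiency loss = (4.480 − 1) × 188 = 654.24.

654.24 dollars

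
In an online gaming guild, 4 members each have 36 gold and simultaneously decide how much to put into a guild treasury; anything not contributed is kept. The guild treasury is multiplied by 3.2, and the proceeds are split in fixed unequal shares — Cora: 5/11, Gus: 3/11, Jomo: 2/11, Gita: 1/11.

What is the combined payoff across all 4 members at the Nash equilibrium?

223.20 gold

For player j, contributing a unit is worthwhile iff 3.2 × (j's share) ≥ 1, i.e. iff j's share is at least 0.3125.
The only share above 0.3125 is Cora's 5/11, contributing 36; the remaining 3 contribute 0. Total contributed: 36.
The guild treasury pays out 3.2 × 36 = 115.20 in total (split across the unequal shares, but the aggregate is all that matters for the group sum).
The 3 free-riders keep 36 each, adding 108. Group total = 108 + 115.20 = 223.20.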